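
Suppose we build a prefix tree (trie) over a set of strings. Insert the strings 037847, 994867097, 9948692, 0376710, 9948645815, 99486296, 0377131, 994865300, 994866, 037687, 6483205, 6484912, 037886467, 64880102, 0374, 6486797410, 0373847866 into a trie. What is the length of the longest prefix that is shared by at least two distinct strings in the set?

The deepest shared node is where two words last agree before diverging.
e.g. "99486296" and "9948645815" share the prefix "99486" of length 5; no pair shares a longer one.
Longest shared-prefix length: 5

5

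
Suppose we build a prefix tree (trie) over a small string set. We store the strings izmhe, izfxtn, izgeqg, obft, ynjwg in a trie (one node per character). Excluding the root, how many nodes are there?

Trie structure (* marks end of a word):
(root)
├─ i
│  └─ z
│     ├─ f
│     │  └─ x
│     │     └─ t
│     │        └─ n *
│     ├─ g
│     │  └─ e
│     │     └─ q
│     │        └─ g *
│     └─ m
│        └─ h
│           └─ e *
├─ o
│  └─ b
│     └─ f
│        └─ t *
└─ y
   └─ n
      └─ j
         └─ w
            └─ g *
Counting every labelled node above: 22.

22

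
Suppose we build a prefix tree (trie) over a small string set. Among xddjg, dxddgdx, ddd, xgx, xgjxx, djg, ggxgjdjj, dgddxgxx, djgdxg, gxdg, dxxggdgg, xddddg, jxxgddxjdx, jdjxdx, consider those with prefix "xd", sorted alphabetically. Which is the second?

Filter for "xd…" and sort: "xddddg", "xddjg"
Position 2: xddjg

xddjg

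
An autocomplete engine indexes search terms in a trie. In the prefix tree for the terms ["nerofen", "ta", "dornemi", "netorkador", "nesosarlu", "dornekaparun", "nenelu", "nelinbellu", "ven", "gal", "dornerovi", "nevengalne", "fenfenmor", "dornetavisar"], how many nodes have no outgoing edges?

14

Leaves are exactly the stored words that no other stored word extends.
Those words: "dornekaparun", "dornemi", "dornerovi", "dornetavisar", "fenfenmor", "gal", "nelinbellu", "nenelu", "nerofen", "nesosarlu", "netorkador", "nevengalne", "ta", "ven"
Leaf count: 14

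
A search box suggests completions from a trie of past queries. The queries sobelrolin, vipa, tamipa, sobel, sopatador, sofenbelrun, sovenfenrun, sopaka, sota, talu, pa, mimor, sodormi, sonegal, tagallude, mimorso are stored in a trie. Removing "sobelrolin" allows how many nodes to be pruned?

A node on "sobelrolin"'s path can go only if nothing else ends at it or branches off below it.
The suffix "rolin" (5 nodes) is used only by "sobelrolin"; "sobel" is itself a stored word, so pruning stops there.
Nodes removed: 5

5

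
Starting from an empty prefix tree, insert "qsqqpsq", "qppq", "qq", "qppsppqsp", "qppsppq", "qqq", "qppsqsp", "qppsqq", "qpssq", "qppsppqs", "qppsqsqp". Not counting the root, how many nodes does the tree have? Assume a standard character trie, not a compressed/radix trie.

Count nodes per top-level branch (shared prefixes stored once):
  'q'-branch (qppq, qppsppq, qppsppqs, qppsppqsp, qppsqq, qppsqsp, qppsqsqp, qpssq, qq, qqq, qsqqpsq): 27 nodes
Sum: 27

27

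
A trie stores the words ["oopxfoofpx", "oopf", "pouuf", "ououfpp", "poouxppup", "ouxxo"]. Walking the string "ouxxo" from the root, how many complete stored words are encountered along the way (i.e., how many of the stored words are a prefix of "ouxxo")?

1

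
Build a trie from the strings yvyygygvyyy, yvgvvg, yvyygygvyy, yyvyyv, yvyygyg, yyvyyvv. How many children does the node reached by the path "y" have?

The children of the "y" node are the distinct next characters among strings starting with "y".
Characters that immediately follow "y" among the stored strings: {v, y}.
That node has 2 child edges.

2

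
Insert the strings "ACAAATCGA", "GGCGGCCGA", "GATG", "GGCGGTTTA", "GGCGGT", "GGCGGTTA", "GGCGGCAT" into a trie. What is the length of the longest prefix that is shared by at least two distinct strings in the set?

Look for the deepest trie node that still has at least two words in its subtree.
e.g. "GGCGGTTA" and "GGCGGTTTA" share the prefix "GGCGGTT" of length 7; no pair shares a longer one.
Longest shared-prefix length: 7

7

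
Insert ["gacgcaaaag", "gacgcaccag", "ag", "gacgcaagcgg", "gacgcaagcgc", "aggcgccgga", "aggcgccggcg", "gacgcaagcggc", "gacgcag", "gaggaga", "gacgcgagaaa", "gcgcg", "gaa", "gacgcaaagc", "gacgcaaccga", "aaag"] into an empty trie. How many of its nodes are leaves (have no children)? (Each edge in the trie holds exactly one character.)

Leaves are exactly the stored words that no other stored word extends.
Those words: "aaag", "aggcgccgga", "aggcgccggcg", "gaa", "gacgcaaaag", "gacgcaaagc", "gacgcaaccga", "gacgcaagcgc", "gacgcaagcggc", "gacgcaccag", "gacgcag", "gacgcgagaaa", "gaggaga", "gcgcg"
Leaf count: 14

14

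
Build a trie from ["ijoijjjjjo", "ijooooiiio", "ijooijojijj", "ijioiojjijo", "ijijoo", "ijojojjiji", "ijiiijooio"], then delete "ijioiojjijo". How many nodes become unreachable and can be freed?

8

After clearing the end-marker at "ijioiojjijo", prune upward until reaching a node still needed by another word.
The suffix "oiojjijo" (8 nodes) is used only by "ijioiojjijo"; the node for "iji" still has the child "j", so pruning stops there.
Nodes removed: 8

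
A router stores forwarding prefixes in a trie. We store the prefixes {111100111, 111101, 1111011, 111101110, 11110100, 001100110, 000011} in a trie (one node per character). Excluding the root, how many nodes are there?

For each word, the new-node count is its length minus the longest prefix already in the trie:
  "111100111" → 9 new (1, 1, 1, 1, 0, 0, 1, 1, 1)
  "111101" → prefix "11110" already present; 1 new (1)
  "1111011" → prefix "111101" already present; 1 new (1)
  "111101110" → prefix "1111011" already present; 2 new (1, 0)
  "11110100" → prefix "111101" already present; 2 new (0, 0)
  "001100110" → 9 new (0, 0, 1, 1, 0, 0, 1, 1, 0)
  "000011" → prefix "00" already present; 4 new (0, 0, 1, 1)
Total nodes = 9 + 1 + 1 + 2 + 2 + 9 + 4 = 28

28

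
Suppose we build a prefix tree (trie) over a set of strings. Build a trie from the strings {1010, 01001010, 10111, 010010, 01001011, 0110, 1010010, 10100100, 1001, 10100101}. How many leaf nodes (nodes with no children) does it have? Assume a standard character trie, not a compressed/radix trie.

Leaves are exactly the stored words that no other stored word extends.
Those words: "01001010", "01001011", "0110", "1001", "10100100", "10100101", "10111"
Leaf count: 7

7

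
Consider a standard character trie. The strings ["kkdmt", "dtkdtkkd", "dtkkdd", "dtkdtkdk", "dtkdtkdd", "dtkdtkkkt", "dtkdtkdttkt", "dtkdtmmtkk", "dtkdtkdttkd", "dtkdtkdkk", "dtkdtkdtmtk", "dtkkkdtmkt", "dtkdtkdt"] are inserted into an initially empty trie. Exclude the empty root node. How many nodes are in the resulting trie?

41

For each word, the new-node count is its length minus the longest prefix already in the trie:
  "kkdmt" → 5 new (k, k, d, m, t)
  "dtkdtkkd" → 8 new (d, t, k, d, t, k, k, d)
  "dtkkdd" → prefix "dtk" already present; 3 new (k, d, d)
  "dtkdtkdk" → prefix "dtkdtk" already present; 2 new (d, k)
  "dtkdtkdd" → prefix "dtkdtkd" already present; 1 new (d)
  "dtkdtkkkt" → prefix "dtkdtkk" already present; 2 new (k, t)
  "dtkdtkdttkt" → prefix "dtkdtkd" already present; 4 new (t, t, k, t)
  "dtkdtmmtkk" → prefix "dtkdt" already present; 5 new (m, m, t, k, k)
  "dtkdtkdttkd" → prefix "dtkdtkdttk" already present; 1 new (d)
  "dtkdtkdkk" → prefix "dtkdtkdk" already present; 1 new (k)
  "dtkdtkdtmtk" → prefix "dtkdtkdt" already present; 3 new (m, t, k)
  "dtkkkdtmkt" → prefix "dtkk" already present; 6 new (k, d, t, m, k, t)
  "dtkdtkdt" → prefix "dtkdtkdt" already present; 0 new (none)
Total nodes = 5 + 8 + 3 + 2 + 1 + 2 + 4 + 5 + 1 + 1 + 3 + 6 + 0 = 41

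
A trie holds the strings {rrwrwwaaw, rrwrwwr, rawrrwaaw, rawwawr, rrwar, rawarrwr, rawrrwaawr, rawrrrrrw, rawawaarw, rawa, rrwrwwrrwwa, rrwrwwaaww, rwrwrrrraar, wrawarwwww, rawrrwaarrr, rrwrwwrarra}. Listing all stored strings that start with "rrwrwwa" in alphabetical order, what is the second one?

Filter for "rrwrwwa…" and sort: "rrwrwwaaw", "rrwrwwaaww"
Position 2: rrwrwwaaww

rrwrwwaaww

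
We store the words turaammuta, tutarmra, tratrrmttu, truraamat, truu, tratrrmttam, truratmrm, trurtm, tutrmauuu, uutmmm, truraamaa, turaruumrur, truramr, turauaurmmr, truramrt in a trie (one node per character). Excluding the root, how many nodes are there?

71

For each word, the new-node count is its length minus the longest prefix already in the trie:
  "turaammuta" → 10 new (t, u, r, a, a, m, m, u, t, a)
  "tutarmra" → prefix "tu" already present; 6 new (t, a, r, m, r, a)
  "tratrrmttu" → prefix "t" already present; 9 new (r, a, t, r, r, m, t, t, u)
  "truraamat" → prefix "tr" already present; 7 new (u, r, a, a, m, a, t)
  "truu" → prefix "tru" already present; 1 new (u)
  "tratrrmttam" → prefix "tratrrmtt" already present; 2 new (a, m)
  "truratmrm" → prefix "trura" already present; 4 new (t, m, r, m)
  "trurtm" → prefix "trur" already present; 2 new (t, m)
  "tutrmauuu" → prefix "tut" already present; 6 new (r, m, a, u, u, u)
  "uutmmm" → 6 new (u, u, t, m, m, m)
  "truraamaa" → prefix "truraama" already present; 1 new (a)
  "turaruumrur" → prefix "tura" already present; 7 new (r, u, u, m, r, u, r)
  "truramr" → prefix "trura" already present; 2 new (m, r)
  "turauaurmmr" → prefix "tura" already present; 7 new (u, a, u, r, m, m, r)
  "truramrt" → prefix "truramr" already present; 1 new (t)
Total nodes = 10 + 6 + 9 + 7 + 1 + 2 + 4 + 2 + 6 + 6 + 1 + 7 + 2 + 7 + 1 = 71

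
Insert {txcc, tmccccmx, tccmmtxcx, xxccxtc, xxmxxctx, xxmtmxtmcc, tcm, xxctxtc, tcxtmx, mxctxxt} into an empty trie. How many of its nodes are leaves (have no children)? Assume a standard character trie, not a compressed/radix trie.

A leaf is a node with no children — equivalently, the end of a word that is not a proper prefix of any other stored word.
Those words: "mxctxxt", "tccmmtxcx", "tcm", "tcxtmx", "tmccccmx", "txcc", "xxccxtc", "xxctxtc", "xxmtmxtmcc", "xxmxxctx"
Leaf count: 10

10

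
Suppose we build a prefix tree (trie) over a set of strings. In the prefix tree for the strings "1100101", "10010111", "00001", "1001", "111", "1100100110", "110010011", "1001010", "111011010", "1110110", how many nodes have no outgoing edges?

6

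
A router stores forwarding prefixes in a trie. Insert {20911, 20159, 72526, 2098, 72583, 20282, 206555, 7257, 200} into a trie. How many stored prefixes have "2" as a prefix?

Traverse to the node for "2", then collect every word in that subtree.
Words under "2": 200, 20159, 20282, 206555, 20911, 2098
Count: 6

6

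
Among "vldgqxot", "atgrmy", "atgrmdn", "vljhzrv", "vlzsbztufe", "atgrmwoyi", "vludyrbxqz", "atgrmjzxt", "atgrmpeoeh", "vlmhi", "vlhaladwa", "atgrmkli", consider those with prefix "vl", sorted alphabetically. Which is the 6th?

Words with prefix "vl", in lexicographic order: "vldgqxot", "vlhaladwa", "vljhzrv", "vlmhi", "vludyrbxqz", "vlzsbztufe"
The 6th is vlzsbztufe.

vlzsbztufe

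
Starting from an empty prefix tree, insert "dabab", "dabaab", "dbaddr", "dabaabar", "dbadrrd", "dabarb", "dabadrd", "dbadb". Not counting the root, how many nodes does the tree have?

Insert word by word; a character creates a node only if that edge doesn't already exist:
  "dabab" → 5 new (d, a, b, a, b)
  "dabaab" → prefix "daba" already present; 2 new (a, b)
  "dbaddr" → prefix "d" already present; 5 new (b, a, d, d, r)
  "dabaabar" → prefix "dabaab" already present; 2 new (a, r)
  "dbadrrd" → prefix "dbad" already present; 3 new (r, r, d)
  "dabarb" → prefix "daba" already present; 2 new (r, b)
  "dabadrd" → prefix "daba" already present; 3 new (d, r, d)
  "dbadb" → prefix "dbad" already present; 1 new (b)
Total nodes = 5 + 2 + 5 + 2 + 3 + 2 + 3 + 1 = 23

23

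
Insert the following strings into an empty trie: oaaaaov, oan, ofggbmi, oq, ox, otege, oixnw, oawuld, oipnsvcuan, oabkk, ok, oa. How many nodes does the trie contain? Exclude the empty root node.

40

Trie structure (* marks end of a word):
(root)
└─ o
   ├─ a *
   │  ├─ a
   │  │  └─ a
   │  │     └─ a
   │  │        └─ o
   │  │           └─ v *
   │  ├─ b
   │  │  └─ k
   │  │     └─ k *
   │  ├─ n *
   │  └─ w
   │     └─ u
   │        └─ l
   │           └─ d *
   ├─ f
   │  └─ g
   │     └─ g
   │        └─ b
   │           └─ m
   │              └─ i *
   ├─ i
   │  ├─ p
   │  │  └─ n
   │  │     └─ s
   │  │        └─ v
   │  │           └─ c
   │  │              └─ u
   │  │                 └─ a
   │  │                    └─ n *
   │  └─ x
   │     └─ n
   │        └─ w *
   ├─ k *
   ├─ q *
   ├─ t
   │  └─ e
   │     └─ g
   │        └─ e *
   └─ x *
Counting every labelled node above: 40.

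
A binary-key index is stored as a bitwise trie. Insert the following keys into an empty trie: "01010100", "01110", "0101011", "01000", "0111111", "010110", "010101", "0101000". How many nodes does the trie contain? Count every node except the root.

Trie structure (* marks end of a word):
(root)
└─ 0
   └─ 1
      ├─ 0
      │  ├─ 0
      │  │  └─ 0 *
      │  └─ 1
      │     ├─ 0
      │     │  ├─ 0
      │     │  │  └─ 0 *
      │     │  └─ 1 *
      │     │     ├─ 0
      │     │     │  └─ 0 *
      │     │     └─ 1 *
      │     └─ 1
      │        └─ 0 *
      └─ 1
         └─ 1
            ├─ 0 *
            └─ 1
               └─ 1
                  └─ 1 *
Counting every labelled node above: 21.

21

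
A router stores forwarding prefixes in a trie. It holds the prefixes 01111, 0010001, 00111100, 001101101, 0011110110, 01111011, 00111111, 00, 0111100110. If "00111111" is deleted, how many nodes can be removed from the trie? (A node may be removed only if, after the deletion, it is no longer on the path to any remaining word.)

2

After clearing the end-marker at "00111111", prune upward until reaching a node still needed by another word.
The suffix "11" (2 nodes) is used only by "00111111"; the node for "001111" still has the child "0", so pruning stops there.
Nodes removed: 2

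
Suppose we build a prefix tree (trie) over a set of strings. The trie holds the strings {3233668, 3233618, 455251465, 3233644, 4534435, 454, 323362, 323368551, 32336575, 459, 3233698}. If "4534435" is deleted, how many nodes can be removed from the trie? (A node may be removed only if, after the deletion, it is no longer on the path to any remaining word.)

5

A node on "4534435"'s path can go only if nothing else ends at it or branches off below it.
The suffix "34435" (5 nodes) is used only by "4534435"; the node for "45" still has the child "5", so pruning stops there.
Nodes removed: 5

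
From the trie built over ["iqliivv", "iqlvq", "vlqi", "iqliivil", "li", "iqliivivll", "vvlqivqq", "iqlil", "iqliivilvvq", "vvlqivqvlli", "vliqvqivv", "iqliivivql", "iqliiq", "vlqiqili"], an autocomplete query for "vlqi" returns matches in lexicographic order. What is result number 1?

vlqi

Words with prefix "vlqi", in lexicographic order: "vlqi", "vlqiqili"
Position 1: vlqi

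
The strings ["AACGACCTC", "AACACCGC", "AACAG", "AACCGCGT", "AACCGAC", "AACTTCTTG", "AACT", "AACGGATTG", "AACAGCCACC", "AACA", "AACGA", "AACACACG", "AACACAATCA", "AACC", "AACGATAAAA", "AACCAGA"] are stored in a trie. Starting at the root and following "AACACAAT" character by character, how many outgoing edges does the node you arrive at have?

1

Walk "AACACAAT" from the root, arriving at one node.
Distinct next characters after "AACACAAT": C.
That node has 1 child edge.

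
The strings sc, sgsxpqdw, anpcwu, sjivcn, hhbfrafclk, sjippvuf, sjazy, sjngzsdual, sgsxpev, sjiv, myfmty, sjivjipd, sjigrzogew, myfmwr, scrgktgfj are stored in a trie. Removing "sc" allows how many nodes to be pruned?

0

A node on "sc"'s path can go only if nothing else ends at it or branches off below it.
Every node on "sc" is still needed (e.g. by "scrgktgfj"), so nothing is freed.
Nodes removed: 0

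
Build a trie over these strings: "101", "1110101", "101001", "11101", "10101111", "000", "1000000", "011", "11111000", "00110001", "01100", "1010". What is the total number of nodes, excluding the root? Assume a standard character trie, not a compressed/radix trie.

39

Trie structure (* marks end of a word):
(root)
├─ 0
│  ├─ 0
│  │  ├─ 0 *
│  │  └─ 1
│  │     └─ 1
│  │        └─ 0
│  │           └─ 0
│  │              └─ 0
│  │                 └─ 1 *
│  └─ 1
│     └─ 1 *
│        └─ 0
│           └─ 0 *
└─ 1
   ├─ 0
   │  ├─ 0
   │  │  └─ 0
   │  │     └─ 0
   │  │        └─ 0
   │  │           └─ 0 *
   │  └─ 1 *
   │     └─ 0 *
   │        ├─ 0
   │        │  └─ 1 *
   │        └─ 1
   │           └─ 1
   │              └─ 1
   │                 └─ 1 *
   └─ 1
      └─ 1
         ├─ 0
         │  └─ 1 *
         │     └─ 0
         │        └─ 1 *
         └─ 1
            └─ 1
               └─ 0
                  └─ 0
                     └─ 0 *
Counting every labelled node above: 39.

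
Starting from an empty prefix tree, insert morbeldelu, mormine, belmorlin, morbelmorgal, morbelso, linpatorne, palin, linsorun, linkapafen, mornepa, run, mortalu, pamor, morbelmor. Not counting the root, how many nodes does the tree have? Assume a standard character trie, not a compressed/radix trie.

72

Insert word by word; a character creates a node only if that edge doesn't already exist:
  "morbeldelu" → 10 new (m, o, r, b, e, l, d, e, l, u)
  "mormine" → prefix "mor" already present; 4 new (m, i, n, e)
  "belmorlin" → 9 new (b, e, l, m, o, r, l, i, n)
  "morbelmorgal" → prefix "morbel" already present; 6 new (m, o, r, g, a, l)
  "morbelso" → prefix "morbel" already present; 2 new (s, o)
  "linpatorne" → 10 new (l, i, n, p, a, t, o, r, n, e)
  "palin" → 5 new (p, a, l, i, n)
  "linsorun" → prefix "lin" already present; 5 new (s, o, r, u, n)
  "linkapafen" → prefix "lin" already present; 7 new (k, a, p, a, f, e, n)
  "mornepa" → prefix "mor" already present; 4 new (n, e, p, a)
  "run" → 3 new (r, u, n)
  "mortalu" → prefix "mor" already present; 4 new (t, a, l, u)
  "pamor" → prefix "pa" already present; 3 new (m, o, r)
  "morbelmor" → prefix "morbelmor" already present; 0 new (none)
Total nodes = 10 + 4 + 9 + 6 + 2 + 10 + 5 + 5 + 7 + 4 + 3 + 4 + 3 + 0 = 72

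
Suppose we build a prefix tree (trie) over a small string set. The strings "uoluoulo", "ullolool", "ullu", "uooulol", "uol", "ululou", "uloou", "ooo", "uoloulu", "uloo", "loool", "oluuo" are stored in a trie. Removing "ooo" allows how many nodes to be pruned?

2

Walk "ooo" from the leaf back toward the root, removing each node that no remaining word uses.
The suffix "oo" (2 nodes) is used only by "ooo"; the node for "o" still has the child "l", so pruning stops there.
Nodes removed: 2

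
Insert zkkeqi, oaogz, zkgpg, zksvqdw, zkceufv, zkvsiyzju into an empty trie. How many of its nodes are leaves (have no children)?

6

A leaf is a node with no children — equivalently, the end of a word that is not a proper prefix of any other stored word.
Those words: "oaogz", "zkceufv", "zkgpg", "zkkeqi", "zksvqdw", "zkvsiyzju"
Leaf count: 6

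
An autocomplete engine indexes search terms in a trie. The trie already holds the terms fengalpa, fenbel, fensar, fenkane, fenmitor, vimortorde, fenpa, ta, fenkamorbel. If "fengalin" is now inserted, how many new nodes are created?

2

The longest prefix of "fengalin" already in the trie is "fengal" (length 6).
So 8 − 6 = 2 new nodes.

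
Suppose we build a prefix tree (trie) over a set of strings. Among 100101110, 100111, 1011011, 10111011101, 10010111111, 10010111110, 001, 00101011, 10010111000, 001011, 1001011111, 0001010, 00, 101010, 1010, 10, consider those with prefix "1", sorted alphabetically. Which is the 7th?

100111

DFS of the "1" subtree visits, in order: "10", "100101110", "10010111000", "1001011111", "10010111110", "10010111111", "100111", "1010", "101010", "1011011", "10111011101"
Position 7: 100111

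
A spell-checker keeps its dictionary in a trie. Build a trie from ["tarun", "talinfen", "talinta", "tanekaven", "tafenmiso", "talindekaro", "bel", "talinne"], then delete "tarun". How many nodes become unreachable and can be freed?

A node on "tarun"'s path can go only if nothing else ends at it or branches off below it.
The suffix "run" (3 nodes) is used only by "tarun"; the node for "ta" still has the child "l", so pruning stops there.
Nodes removed: 3

3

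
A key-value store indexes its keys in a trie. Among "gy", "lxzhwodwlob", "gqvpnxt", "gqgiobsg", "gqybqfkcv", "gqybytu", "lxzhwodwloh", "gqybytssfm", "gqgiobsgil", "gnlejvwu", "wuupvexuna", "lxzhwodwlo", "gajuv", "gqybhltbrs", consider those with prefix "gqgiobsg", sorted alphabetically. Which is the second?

gqgiobsgil

Words with prefix "gqgiobsg", in lexicographic order: "gqgiobsg", "gqgiobsgil"
Position 2: gqgiobsgil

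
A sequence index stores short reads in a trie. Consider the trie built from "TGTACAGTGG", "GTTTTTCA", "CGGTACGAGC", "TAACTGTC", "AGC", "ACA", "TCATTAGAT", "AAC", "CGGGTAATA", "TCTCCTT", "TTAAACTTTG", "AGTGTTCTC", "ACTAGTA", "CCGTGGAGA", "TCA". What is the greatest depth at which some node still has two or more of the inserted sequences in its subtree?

Equivalently: take the maximum, over all pairs, of their longest common prefix length.
"CGGGTAATA" and "CGGTACGAGC" agree on "CGG" (3 characters) before diverging; nothing deeper is shared.
Longest shared-prefix length: 3

3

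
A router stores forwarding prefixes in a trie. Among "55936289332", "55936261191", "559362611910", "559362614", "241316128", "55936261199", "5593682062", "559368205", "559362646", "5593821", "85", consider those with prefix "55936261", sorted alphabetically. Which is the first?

DFS of the "55936261" subtree visits, in order: "55936261191", "559362611910", "55936261199", "559362614"
Position 1: 55936261191

55936261191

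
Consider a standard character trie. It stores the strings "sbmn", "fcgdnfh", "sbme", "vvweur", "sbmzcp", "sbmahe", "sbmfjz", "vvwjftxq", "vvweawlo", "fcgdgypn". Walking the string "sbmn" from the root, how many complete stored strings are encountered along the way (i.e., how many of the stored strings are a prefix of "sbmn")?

Traverse "sbmn" character by character; count nodes along the way that are marked as word ends.
Prefixes of the query that are stored words: "sbmn"
Count: 1

1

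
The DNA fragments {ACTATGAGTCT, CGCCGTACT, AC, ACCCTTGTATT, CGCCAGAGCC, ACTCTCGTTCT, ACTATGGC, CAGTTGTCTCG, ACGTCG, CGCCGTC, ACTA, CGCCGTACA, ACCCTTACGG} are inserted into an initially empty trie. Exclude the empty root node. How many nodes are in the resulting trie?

65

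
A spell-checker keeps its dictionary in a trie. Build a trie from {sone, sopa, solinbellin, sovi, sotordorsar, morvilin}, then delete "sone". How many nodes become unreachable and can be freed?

2

After clearing the end-marker at "sone", prune upward until reaching a node still needed by another word.
The suffix "ne" (2 nodes) is used only by "sone"; the node for "so" still has the child "p", so pruning stops there.
Nodes removed: 2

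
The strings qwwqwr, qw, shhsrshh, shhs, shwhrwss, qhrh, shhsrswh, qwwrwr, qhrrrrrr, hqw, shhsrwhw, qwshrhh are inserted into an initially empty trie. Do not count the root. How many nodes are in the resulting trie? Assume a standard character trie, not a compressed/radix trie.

44

Count nodes per top-level branch (shared prefixes stored once):
  'h'-branch (hqw): 3 nodes
  'q'-branch (qhrh, qhrrrrrr, qw, qwshrhh, qwwqwr, qwwrwr): 22 nodes
  's'-branch (shhs, shhsrshh, shhsrswh, shhsrwhw, shwhrwss): 19 nodes
Sum: 44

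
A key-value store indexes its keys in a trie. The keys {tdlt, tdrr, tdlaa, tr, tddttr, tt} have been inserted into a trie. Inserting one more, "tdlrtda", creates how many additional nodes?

The longest prefix of "tdlrtda" already in the trie is "tdl" (length 3).
Each of the 4 remaining characters creates one node.

4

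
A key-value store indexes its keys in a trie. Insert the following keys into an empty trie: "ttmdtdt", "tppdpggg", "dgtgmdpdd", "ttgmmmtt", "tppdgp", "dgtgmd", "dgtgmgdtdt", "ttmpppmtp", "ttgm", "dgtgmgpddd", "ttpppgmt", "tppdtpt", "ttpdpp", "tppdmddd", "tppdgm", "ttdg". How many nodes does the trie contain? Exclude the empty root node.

65

Insert word by word; a character creates a node only if that edge doesn't already exist:
  "ttmdtdt" → 7 new (t, t, m, d, t, d, t)
  "tppdpggg" → prefix "t" already present; 7 new (p, p, d, p, g, g, g)
  "dgtgmdpdd" → 9 new (d, g, t, g, m, d, p, d, d)
  "ttgmmmtt" → prefix "tt" already present; 6 new (g, m, m, m, t, t)
  "tppdgp" → prefix "tppd" already present; 2 new (g, p)
  "dgtgmd" → prefix "dgtgmd" already present; 0 new (none)
  "dgtgmgdtdt" → prefix "dgtgm" already present; 5 new (g, d, t, d, t)
  "ttmpppmtp" → prefix "ttm" already present; 6 new (p, p, p, m, t, p)
  "ttgm" → prefix "ttgm" already present; 0 new (none)
  "dgtgmgpddd" → prefix "dgtgmg" already present; 4 new (p, d, d, d)
  "ttpppgmt" → prefix "tt" already present; 6 new (p, p, p, g, m, t)
  "tppdtpt" → prefix "tppd" already present; 3 new (t, p, t)
  "ttpdpp" → prefix "ttp" already present; 3 new (d, p, p)
  "tppdmddd" → prefix "tppd" already present; 4 new (m, d, d, d)
  "tppdgm" → prefix "tppdg" already present; 1 new (m)
  "ttdg" → prefix "tt" already present; 2 new (d, g)
Total nodes = 7 + 7 + 9 + 6 + 2 + 0 + 5 + 6 + 0 + 4 + 6 + 3 + 3 + 4 + 1 + 2 = 65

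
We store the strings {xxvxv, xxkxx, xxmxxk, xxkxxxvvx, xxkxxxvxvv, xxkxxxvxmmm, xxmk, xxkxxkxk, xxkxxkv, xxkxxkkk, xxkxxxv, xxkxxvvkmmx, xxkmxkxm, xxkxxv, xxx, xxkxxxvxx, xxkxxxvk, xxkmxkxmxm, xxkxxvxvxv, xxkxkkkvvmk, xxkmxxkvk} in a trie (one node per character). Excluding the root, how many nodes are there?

Count nodes per top-level branch (shared prefixes stored once):
  'x'-branch (xxkmxkxm, xxkmxkxmxm, xxkmxxkvk, xxkxkkkvvmk, xxkxx, xxkxxkkk, xxkxxkv, xxkxxkxk, xxkxxv, xxkxxvvkmmx, xxkxxvxvxv, xxkxxxv, xxkxxxvk, xxkxxxvvx, xxkxxxvxmmm, xxkxxxvxvv, xxkxxxvxx, xxmk, xxmxxk, xxvxv, xxx): 60 nodes
Sum: 60

60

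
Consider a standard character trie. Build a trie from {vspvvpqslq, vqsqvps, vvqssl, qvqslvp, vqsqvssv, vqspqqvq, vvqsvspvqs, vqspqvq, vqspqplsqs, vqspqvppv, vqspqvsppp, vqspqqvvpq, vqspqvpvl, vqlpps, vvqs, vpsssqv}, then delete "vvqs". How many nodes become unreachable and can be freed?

0

A node on "vvqs"'s path can go only if nothing else ends at it or branches off below it.
Every node on "vvqs" is still needed (e.g. by "vvqssl"), so nothing is freed.
Nodes removed: 0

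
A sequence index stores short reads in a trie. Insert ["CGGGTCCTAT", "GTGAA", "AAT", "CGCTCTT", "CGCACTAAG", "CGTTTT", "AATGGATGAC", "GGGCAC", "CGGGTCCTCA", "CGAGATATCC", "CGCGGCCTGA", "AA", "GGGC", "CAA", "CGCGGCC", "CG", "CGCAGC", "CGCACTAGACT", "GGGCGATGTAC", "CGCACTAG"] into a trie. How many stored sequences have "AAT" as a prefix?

2

Traverse to the node for "AAT", then collect every word in that subtree.
Matches: "AAT", "AATGGATGAC"
Count: 2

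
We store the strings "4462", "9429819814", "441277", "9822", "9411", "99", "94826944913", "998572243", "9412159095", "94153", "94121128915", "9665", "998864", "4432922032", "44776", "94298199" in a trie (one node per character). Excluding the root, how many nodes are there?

73

Count nodes per top-level branch (shared prefixes stored once):
  '4'-branch (441277, 4432922032, 4462, 44776): 19 nodes
  '9'-branch (9411, 94121128915, 9412159095, 94153, 9429819814, 94298199, 94826944913, 9665, 9822, 99, 998572243, 998864): 54 nodes
Sum: 73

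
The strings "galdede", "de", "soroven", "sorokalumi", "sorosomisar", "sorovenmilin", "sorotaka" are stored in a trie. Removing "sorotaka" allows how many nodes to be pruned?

4

Walk "sorotaka" from the leaf back toward the root, removing each node that no remaining word uses.
The suffix "taka" (4 nodes) is used only by "sorotaka"; the node for "soro" still has the child "v", so pruning stops there.
Nodes removed: 4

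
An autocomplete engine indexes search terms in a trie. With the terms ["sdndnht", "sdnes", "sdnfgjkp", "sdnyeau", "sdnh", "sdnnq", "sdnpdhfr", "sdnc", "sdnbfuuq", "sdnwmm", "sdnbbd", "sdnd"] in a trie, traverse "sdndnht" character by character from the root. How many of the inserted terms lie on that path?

Walk "sdndnht" from the root; an end-of-word marker is hit whenever a stored word is a prefix of "sdndnht".
Prefixes of the query that are stored words: "sdnd", "sdndnht"
Count: 2

2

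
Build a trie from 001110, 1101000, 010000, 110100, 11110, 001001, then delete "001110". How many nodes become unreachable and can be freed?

3

After clearing the end-marker at "001110", prune upward until reaching a node still needed by another word.
The suffix "110" (3 nodes) is used only by "001110"; the node for "001" still has the child "0", so pruning stops there.
Nodes removed: 3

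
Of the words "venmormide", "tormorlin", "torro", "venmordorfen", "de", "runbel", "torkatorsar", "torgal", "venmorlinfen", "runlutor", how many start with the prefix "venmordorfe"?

Walk to "venmordorfe"; the words in its subtree are exactly those with that prefix.
Matches: "venmordorfen"
Count: 1

1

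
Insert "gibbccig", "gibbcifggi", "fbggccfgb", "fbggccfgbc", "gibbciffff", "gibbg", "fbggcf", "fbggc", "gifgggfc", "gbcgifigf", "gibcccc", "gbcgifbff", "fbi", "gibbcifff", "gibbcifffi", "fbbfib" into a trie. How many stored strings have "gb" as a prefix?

2

Filter for entries beginning with "gb":
Words under "gb": gbcgifbff, gbcgifigf
Count: 2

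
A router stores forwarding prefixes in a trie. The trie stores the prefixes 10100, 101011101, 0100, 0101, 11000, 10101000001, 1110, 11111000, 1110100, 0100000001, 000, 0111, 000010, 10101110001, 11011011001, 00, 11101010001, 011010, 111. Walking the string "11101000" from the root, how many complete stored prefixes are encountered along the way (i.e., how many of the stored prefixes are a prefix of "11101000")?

3

Walk "11101000" from the root; an end-of-word marker is hit whenever a stored word is a prefix of "11101000".
Prefixes of the query that are stored words: "111", "1110", "1110100"
Count: 3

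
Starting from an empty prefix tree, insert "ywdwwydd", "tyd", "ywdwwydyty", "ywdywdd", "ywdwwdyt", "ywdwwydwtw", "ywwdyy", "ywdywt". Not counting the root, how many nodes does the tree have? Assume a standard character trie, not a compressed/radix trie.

29

Trace insertions, counting only characters that open a new branch:
  "ywdwwydd" → 8 new (y, w, d, w, w, y, d, d)
  "tyd" → 3 new (t, y, d)
  "ywdwwydyty" → prefix "ywdwwyd" already present; 3 new (y, t, y)
  "ywdywdd" → prefix "ywd" already present; 4 new (y, w, d, d)
  "ywdwwdyt" → prefix "ywdww" already present; 3 new (d, y, t)
  "ywdwwydwtw" → prefix "ywdwwyd" already present; 3 new (w, t, w)
  "ywwdyy" → prefix "yw" already present; 4 new (w, d, y, y)
  "ywdywt" → prefix "ywdyw" already present; 1 new (t)
Total nodes = 8 + 3 + 3 + 4 + 3 + 3 + 4 + 1 = 29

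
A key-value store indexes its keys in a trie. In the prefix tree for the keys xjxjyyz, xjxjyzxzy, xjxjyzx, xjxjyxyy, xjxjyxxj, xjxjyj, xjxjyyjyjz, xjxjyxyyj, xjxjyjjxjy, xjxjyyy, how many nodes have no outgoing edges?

7

Leaves are exactly the stored words that no other stored word extends.
Those words: "xjxjyjjxjy", "xjxjyxxj", "xjxjyxyyj", "xjxjyyjyjz", "xjxjyyy", "xjxjyyz", "xjxjyzxzy"
Leaf count: 7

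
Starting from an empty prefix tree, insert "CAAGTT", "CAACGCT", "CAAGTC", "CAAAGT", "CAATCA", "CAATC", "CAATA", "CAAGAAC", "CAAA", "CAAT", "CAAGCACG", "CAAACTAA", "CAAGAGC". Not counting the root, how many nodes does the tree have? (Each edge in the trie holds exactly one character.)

Insert word by word; a character creates a node only if that edge doesn't already exist:
  "CAAGTT" → 6 new (C, A, A, G, T, T)
  "CAACGCT" → prefix "CAA" already present; 4 new (C, G, C, T)
  "CAAGTC" → prefix "CAAGT" already present; 1 new (C)
  "CAAAGT" → prefix "CAA" already present; 3 new (A, G, T)
  "CAATCA" → prefix "CAA" already present; 3 new (T, C, A)
  "CAATC" → prefix "CAATC" already present; 0 new (none)
  "CAATA" → prefix "CAAT" already present; 1 new (A)
  "CAAGAAC" → prefix "CAAG" already present; 3 new (A, A, C)
  "CAAA" → prefix "CAAA" already present; 0 new (none)
  "CAAT" → prefix "CAAT" already present; 0 new (none)
  "CAAGCACG" → prefix "CAAG" already present; 4 new (C, A, C, G)
  "CAAACTAA" → prefix "CAAA" already present; 4 new (C, T, A, A)
  "CAAGAGC" → prefix "CAAGA" already present; 2 new (G, C)
Total nodes = 6 + 4 + 1 + 3 + 3 + 0 + 1 + 3 + 0 + 0 + 4 + 4 + 2 = 31

31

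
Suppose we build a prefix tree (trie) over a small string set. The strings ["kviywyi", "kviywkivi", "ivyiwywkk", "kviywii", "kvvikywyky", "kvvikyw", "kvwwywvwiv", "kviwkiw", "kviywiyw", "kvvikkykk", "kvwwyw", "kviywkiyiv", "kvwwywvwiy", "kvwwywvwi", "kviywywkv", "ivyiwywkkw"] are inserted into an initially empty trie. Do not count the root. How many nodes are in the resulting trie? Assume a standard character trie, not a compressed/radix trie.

56

Count nodes per top-level branch (shared prefixes stored once):
  'i'-branch (ivyiwywkk, ivyiwywkkw): 10 nodes
  'k'-branch (kviwkiw, kviywii, kviywiyw, kviywkivi, kviywkiyiv, kviywyi, kviywywkv, kvvikkykk, kvvikyw, kvvikywyky, kvwwyw, kvwwywvwi, kvwwywvwiv, kvwwywvwiy): 46 nodes
Sum: 56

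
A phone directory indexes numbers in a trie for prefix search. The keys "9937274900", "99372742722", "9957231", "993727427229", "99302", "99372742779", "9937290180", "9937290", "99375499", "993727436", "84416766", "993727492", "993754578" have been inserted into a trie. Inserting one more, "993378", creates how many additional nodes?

The longest prefix of "993378" already in the trie is "993" (length 3).
So 6 − 3 = 3 new nodes.

3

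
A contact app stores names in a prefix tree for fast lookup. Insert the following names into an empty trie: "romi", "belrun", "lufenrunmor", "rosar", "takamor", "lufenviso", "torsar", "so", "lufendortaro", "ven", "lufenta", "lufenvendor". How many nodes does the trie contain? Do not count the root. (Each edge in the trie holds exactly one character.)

Insert word by word; a character creates a node only if that edge doesn't already exist:
  "romi" → 4 new (r, o, m, i)
  "belrun" → 6 new (b, e, l, r, u, n)
  "lufenrunmor" → 11 new (l, u, f, e, n, r, u, n, m, o, r)
  "rosar" → prefix "ro" already present; 3 new (s, a, r)
  "takamor" → 7 new (t, a, k, a, m, o, r)
  "lufenviso" → prefix "lufen" already present; 4 new (v, i, s, o)
  "torsar" → prefix "t" already present; 5 new (o, r, s, a, r)
  "so" → 2 new (s, o)
  "lufendortaro" → prefix "lufen" already present; 7 new (d, o, r, t, a, r, o)
  "ven" → 3 new (v, e, n)
  "lufenta" → prefix "lufen" already present; 2 new (t, a)
  "lufenvendor" → prefix "lufenv" already present; 5 new (e, n, d, o, r)
Total nodes = 4 + 6 + 11 + 3 + 7 + 4 + 5 + 2 + 7 + 3 + 2 + 5 = 59

59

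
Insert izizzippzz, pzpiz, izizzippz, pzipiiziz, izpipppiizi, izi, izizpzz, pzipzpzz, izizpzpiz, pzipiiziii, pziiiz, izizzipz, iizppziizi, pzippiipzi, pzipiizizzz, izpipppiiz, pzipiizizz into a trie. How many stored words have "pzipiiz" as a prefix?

Filter for entries beginning with "pzipiiz":
Matches: "pzipiiziii", "pzipiiziz", "pzipiizizz", "pzipiizizzz"
Count: 4

4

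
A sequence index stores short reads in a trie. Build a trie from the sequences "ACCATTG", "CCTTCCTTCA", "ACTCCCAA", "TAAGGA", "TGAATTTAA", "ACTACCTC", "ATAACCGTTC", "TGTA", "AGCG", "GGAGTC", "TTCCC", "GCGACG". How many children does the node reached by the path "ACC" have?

The children of the "ACC" node are the distinct next characters among strings starting with "ACC".
Distinct next characters after "ACC": A.
That node has 1 child edge.

1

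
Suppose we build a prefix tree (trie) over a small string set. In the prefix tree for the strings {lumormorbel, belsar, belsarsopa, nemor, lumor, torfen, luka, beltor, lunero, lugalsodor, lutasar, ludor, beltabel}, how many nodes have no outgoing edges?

11

Leaves are exactly the stored words that no other stored word extends.
Those words: "belsarsopa", "beltabel", "beltor", "ludor", "lugalsodor", "luka", "lumormorbel", "lunero", "lutasar", "nemor", "torfen"
Leaf count: 11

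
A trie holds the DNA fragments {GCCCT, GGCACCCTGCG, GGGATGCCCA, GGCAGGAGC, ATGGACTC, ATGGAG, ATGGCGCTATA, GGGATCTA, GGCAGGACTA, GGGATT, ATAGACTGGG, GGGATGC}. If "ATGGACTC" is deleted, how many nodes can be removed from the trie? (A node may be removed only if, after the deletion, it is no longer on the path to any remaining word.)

3

Walk "ATGGACTC" from the leaf back toward the root, removing each node that no remaining word uses.
The suffix "CTC" (3 nodes) is used only by "ATGGACTC"; the node for "ATGGA" still has the child "G", so pruning stops there.
Nodes removed: 3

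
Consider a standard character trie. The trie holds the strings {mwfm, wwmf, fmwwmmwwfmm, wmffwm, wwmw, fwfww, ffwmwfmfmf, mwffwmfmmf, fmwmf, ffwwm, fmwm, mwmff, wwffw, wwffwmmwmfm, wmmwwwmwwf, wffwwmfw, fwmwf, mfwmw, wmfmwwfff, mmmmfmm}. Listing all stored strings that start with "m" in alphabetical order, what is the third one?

Filter for "m…" and sort: "mfwmw", "mmmmfmm", "mwffwmfmmf", "mwfm", "mwmff"
The 3rd is mwffwmfmmf.

mwffwmfmmf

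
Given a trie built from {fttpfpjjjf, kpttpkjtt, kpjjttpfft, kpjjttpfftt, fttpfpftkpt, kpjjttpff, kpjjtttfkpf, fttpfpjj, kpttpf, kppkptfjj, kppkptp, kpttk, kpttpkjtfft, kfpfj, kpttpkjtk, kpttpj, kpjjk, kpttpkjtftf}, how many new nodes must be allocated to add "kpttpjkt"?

The longest prefix of "kpttpjkt" already in the trie is "kpttpj" (length 6).
So 8 − 6 = 2 new nodes.

2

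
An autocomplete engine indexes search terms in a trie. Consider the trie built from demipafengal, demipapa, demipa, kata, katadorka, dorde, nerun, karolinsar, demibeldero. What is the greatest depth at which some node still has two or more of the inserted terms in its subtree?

6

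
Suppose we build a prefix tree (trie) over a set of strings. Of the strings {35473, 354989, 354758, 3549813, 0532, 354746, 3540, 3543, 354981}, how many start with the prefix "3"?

8

Filter for entries beginning with "3":
Matches: "3540", "3543", "35473", "354746", "354758", "354981", "3549813", "354989"
Count: 8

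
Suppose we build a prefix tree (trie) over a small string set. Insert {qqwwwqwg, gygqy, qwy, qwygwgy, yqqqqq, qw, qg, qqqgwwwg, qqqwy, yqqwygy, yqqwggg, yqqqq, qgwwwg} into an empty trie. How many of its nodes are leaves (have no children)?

Leaves are exactly the stored words that no other stored word extends.
Those words: "gygqy", "qgwwwg", "qqqgwwwg", "qqqwy", "qqwwwqwg", "qwygwgy", "yqqqqq", "yqqwggg", "yqqwygy"
Leaf count: 9

9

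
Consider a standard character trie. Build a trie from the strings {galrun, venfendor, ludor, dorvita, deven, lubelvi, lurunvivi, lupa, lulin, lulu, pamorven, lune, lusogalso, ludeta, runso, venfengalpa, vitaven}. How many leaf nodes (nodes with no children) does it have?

A leaf is a node with no children — equivalently, the end of a word that is not a proper prefix of any other stored word.
Those words: "deven", "dorvita", "galrun", "lubelvi", "ludeta", "ludor", "lulin", "lulu", "lune", "lupa", "lurunvivi", "lusogalso", "pamorven", "runso", "venfendor", "venfengalpa", "vitaven"
Leaf count: 17

17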